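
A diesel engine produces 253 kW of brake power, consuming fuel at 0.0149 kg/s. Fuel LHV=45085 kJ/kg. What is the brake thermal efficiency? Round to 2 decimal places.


eta_BTE = (BP / (mf * LHV)) * 100
Denominator = 0.0149 * 45085 = 671.7665 kW
eta_BTE = (253 / 671.7665) * 100 = 37.66%


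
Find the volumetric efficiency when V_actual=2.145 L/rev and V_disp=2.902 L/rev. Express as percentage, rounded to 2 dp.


eta_v = (V_actual / V_disp) * 100
Ratio = 2.145 / 2.902 = 0.7391
eta_v = 0.7391 * 100 = 73.91%


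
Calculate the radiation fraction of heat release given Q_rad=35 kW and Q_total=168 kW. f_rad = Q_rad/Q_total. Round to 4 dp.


f_rad = Q_rad / Q_total
f_rad = 35 / 168 = 0.2083


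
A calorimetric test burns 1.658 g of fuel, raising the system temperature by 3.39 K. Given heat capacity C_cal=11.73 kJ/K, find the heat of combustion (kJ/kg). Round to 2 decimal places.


Hc = C_cal * delta_T / m_fuel
Q_released = 11.73 * 3.39 = 39.7647 kJ
m_fuel = 1.658 g = 1.658/1000 kg = 0.001658 kg
Hc = 39.7647 / 0.001658 = 23983.53 kJ/kg


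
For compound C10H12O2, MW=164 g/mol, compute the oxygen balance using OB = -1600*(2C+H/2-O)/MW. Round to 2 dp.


OB = -1600 * (2C + H/2 - O) / MW
Inner = 2*10 + 12/2 - 2 = 24.00
OB = -1600 * 24.00 / 164 = -234.15%


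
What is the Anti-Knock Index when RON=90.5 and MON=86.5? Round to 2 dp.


AKI = (RON + MON) / 2
AKI = (90.5 + 86.5) / 2
AKI = 177.0 / 2 = 88.50


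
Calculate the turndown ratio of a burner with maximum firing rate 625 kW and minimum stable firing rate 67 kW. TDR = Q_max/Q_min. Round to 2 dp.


TDR = Q_max / Q_min
TDR = 625 / 67 = 9.33


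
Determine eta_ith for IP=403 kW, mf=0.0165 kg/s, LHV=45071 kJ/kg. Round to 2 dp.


eta_ith = (IP / (mf * LHV)) * 100
Denominator = 0.0165 * 45071 = 743.6715 kW
eta_ith = (403 / 743.6715) * 100 = 54.19%


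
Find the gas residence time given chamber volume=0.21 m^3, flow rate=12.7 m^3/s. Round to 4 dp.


tau = V / Q_flow
tau = 0.21 / 12.7 = 0.0165 s


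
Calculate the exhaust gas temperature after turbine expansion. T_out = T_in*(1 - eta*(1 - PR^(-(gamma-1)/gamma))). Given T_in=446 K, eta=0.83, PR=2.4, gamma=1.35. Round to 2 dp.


T_out = T_in * (1 - eta * (1 - PR^(-(gamma-1)/gamma)))
Exponent = -(1.35-1)/1.35 = -0.25925926
PR^exp = 2.4^(-0.25925926) = 0.79694200
Factor = 1 - 0.83*(1 - 0.79694200) = 0.83146186
T_out = 446 * 0.83146186 = 370.83 K


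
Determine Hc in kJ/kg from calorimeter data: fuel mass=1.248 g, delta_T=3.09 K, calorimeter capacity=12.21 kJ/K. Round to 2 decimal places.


Hc = C_cal * delta_T / m_fuel
Q_released = 12.21 * 3.09 = 37.7289 kJ
m_fuel = 1.248 g = 1.248/1000 kg = 0.001248 kg
Hc = 37.7289 / 0.001248 = 30231.49 kJ/kg


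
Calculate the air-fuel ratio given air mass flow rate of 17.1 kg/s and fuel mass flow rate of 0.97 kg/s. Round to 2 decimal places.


AFR = m_air / m_fuel
AFR = 17.1 / 0.97 = 17.63


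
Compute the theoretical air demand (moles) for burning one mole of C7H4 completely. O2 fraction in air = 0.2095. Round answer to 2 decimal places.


Balanced combustion: C7H4 + 8 O2 -> 7 CO2 + 2 H2O
O2 needed = C + H/4 = 7 + 4/4 = 8.00 moles
Air moles = O2 / 0.2095 = 8.00 / 0.2095 = 38.19 moles air


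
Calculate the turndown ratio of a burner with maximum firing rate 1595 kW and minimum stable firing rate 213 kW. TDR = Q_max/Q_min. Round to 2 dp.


TDR = Q_max / Q_min
TDR = 1595 / 213 = 7.49


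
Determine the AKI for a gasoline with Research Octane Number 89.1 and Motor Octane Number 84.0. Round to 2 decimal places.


AKI = (RON + MON) / 2
AKI = (89.1 + 84.0) / 2
AKI = 173.1 / 2 = 86.55


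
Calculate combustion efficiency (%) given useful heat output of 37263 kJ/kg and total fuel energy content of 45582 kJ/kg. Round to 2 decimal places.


Efficiency = (Q_useful / Q_fuel) * 100
Efficiency = (37263 / 45582) * 100
Efficiency = 0.8175 * 100 = 81.75%


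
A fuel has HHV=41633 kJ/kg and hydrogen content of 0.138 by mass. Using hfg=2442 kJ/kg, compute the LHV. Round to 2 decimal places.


LHV = HHV - hfg * 9 * H
Water correction = 2442 * 9 * 0.138 = 3032.964 kJ/kg
LHV = 41633 - 3032.964 = 38600.04 kJ/kg


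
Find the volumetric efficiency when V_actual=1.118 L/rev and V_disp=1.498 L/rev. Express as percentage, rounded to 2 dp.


eta_v = (V_actual / V_disp) * 100
Ratio = 1.118 / 1.498 = 0.7463
eta_v = 0.7463 * 100 = 74.63%


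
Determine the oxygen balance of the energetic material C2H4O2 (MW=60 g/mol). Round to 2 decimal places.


OB = -1600 * (2C + H/2 - O) / MW
Inner = 2*2 + 4/2 - 2 = 4.00
OB = -1600 * 4.00 / 60 = -106.67%


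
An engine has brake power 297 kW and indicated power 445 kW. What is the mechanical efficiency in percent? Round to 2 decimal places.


eta_mech = (BP / IP) * 100
Ratio = 297 / 445 = 0.6674
eta_mech = 0.6674 * 100 = 66.74%


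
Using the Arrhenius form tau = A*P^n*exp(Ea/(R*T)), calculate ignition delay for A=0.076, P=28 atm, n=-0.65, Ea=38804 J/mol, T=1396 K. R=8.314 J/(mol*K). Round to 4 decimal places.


tau = A * P^n * exp(Ea/(R*T))
P^n = 28^(-0.65) = 0.11464293
Ea/(R*T) = 38804/(8.314*1396) = 3.343344
exp(Ea/(R*T)) = 28.313648
tau = 0.076 * 0.11464293 * 28.313648 = 0.2467 ms


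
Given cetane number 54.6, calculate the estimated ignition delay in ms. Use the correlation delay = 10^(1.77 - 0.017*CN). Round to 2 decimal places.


delay = 10^(1.77 - 0.017*CN)
Exponent = 1.77 - 0.017*54.6 = 0.8418
delay = 10^0.8418 = 6.95 ms


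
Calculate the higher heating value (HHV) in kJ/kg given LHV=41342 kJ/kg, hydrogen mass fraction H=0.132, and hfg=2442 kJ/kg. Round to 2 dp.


HHV = LHV + hfg * 9 * H
Water addition = 2442 * 9 * 0.132 = 2901.096 kJ/kg
HHV = 41342 + 2901.096 = 44243.10 kJ/kg


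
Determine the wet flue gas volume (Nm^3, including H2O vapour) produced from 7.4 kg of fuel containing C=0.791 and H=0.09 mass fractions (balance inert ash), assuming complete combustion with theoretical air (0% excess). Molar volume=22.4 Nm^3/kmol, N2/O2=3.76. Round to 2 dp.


Per kg fuel: CO2 = (C/12 kmol)*22.4 = (0.791/12)*22.4 = 1.47653 Nm^3
Per kg fuel: H2O = (H/2 kmol)*22.4 = (0.09/2)*22.4 = 1.00800 Nm^3
O2 needed per kg fuel = C/12 + H/4 = 0.791/12 + 0.09/4 = 0.08841667 kmol
Per kg fuel: N2 = O2*3.76*22.4 = 0.08841667*3.76*22.4 = 7.44681 Nm^3
Total per kg = 1.47653 + 1.00800 + 7.44681 = 9.93134 Nm^3
Total = 9.93134 * 7.4 = 73.49 Nm^3


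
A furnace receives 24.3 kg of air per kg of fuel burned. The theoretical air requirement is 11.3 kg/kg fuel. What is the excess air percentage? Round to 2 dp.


Excess air = actual - stoichiometric = 24.3 - 11.3 = 13.00 kg/kg fuel
Excess air % = (excess / stoich) * 100 = (13.00 / 11.3) * 100 = 115.04%


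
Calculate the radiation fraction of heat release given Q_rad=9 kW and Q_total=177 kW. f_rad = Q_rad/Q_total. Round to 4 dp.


f_rad = Q_rad / Q_total
f_rad = 9 / 177 = 0.0508


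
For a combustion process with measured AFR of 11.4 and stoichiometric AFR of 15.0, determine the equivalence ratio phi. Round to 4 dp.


phi = AFR_stoich / AFR_actual
phi = 15.0 / 11.4 = 1.3158


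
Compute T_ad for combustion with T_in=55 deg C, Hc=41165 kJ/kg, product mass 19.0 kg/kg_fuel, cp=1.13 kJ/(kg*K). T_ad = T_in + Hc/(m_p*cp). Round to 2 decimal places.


T_ad = T_in + Hc / (m_p * cp)
Denominator = 19.0 * 1.13 = 21.4700
Temperature rise = 41165 / 21.4700 = 1917.33 K
T_ad = 55 + 1917.33 = 1972.33 deg C


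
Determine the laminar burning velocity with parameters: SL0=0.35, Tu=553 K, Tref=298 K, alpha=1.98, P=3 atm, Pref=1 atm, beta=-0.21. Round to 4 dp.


SL = SL0 * (Tu/Tref)^alpha * (P/Pref)^beta
T ratio = 553/298 = 1.85570470
(T ratio)^alpha = 1.85570470^1.98 = 3.401321
(P/Pref)^beta = 3^(-0.21) = 0.793971
SL = 0.35 * 3.401321 * 0.793971 = 0.9452 m/s


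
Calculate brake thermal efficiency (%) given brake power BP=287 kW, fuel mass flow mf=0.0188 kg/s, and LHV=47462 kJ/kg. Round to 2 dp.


eta_BTE = (BP / (mf * LHV)) * 100
Denominator = 0.0188 * 47462 = 892.2856 kW
eta_BTE = (287 / 892.2856) * 100 = 32.16%


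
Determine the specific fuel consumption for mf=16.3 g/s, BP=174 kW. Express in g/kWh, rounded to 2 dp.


SFC = (mf / BP) * 3600
Rate = 16.3 / 174 = 0.093678 g/(s*kW)
SFC = 0.093678 * 3600 = 337.24 g/kWh


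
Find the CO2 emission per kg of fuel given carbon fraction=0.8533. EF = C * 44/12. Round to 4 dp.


EF = C_frac * (M_CO2 / M_C)
EF = 0.8533 * (44/12)
EF = 0.8533 * 3.666667 = 3.1288 kg_CO2/kg_fuel


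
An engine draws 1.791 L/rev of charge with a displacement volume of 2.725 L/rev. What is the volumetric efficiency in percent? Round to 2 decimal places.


eta_v = (V_actual / V_disp) * 100
Ratio = 1.791 / 2.725 = 0.6572
eta_v = 0.6572 * 100 = 65.72%


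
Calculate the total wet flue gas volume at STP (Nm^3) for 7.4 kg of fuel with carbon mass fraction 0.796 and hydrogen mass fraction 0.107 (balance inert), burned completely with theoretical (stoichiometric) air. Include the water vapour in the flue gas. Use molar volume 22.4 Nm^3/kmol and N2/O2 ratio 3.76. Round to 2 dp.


Per kg fuel: CO2 = (C/12 kmol)*22.4 = (0.796/12)*22.4 = 1.48587 Nm^3
Per kg fuel: H2O = (H/2 kmol)*22.4 = (0.107/2)*22.4 = 1.19840 Nm^3
O2 needed per kg fuel = C/12 + H/4 = 0.796/12 + 0.107/4 = 0.09308333 kmol
Per kg fuel: N2 = O2*3.76*22.4 = 0.09308333*3.76*22.4 = 7.83985 Nm^3
Total per kg = 1.48587 + 1.19840 + 7.83985 = 10.52412 Nm^3
Total = 10.52412 * 7.4 = 77.88 Nm^3


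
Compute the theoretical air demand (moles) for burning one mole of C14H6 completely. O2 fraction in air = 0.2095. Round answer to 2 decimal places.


Balanced combustion: C14H6 + 15.5 O2 -> 14 CO2 + 3 H2O
O2 needed = C + H/4 = 14 + 6/4 = 15.50 moles
Air moles = O2 / 0.2095 = 15.50 / 0.2095 = 73.99 moles air


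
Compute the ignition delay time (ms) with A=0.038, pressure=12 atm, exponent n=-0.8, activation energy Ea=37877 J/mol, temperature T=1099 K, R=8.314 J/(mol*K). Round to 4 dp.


tau = A * P^n * exp(Ea/(R*T))
P^n = 12^(-0.8) = 0.13697932
Ea/(R*T) = 37877/(8.314*1099) = 4.145414
exp(Ea/(R*T)) = 63.143729
tau = 0.038 * 0.13697932 * 63.143729 = 0.3287 ms


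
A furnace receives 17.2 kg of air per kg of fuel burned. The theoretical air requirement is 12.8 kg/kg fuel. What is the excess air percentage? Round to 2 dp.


Excess air = actual - stoichiometric = 17.2 - 12.8 = 4.40 kg/kg fuel
Excess air % = (excess / stoich) * 100 = (4.40 / 12.8) * 100 = 34.38%


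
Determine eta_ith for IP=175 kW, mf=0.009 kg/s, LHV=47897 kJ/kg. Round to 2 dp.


eta_ith = (IP / (mf * LHV)) * 100
Denominator = 0.009 * 47897 = 431.0730 kW
eta_ith = (175 / 431.0730) * 100 = 40.60%


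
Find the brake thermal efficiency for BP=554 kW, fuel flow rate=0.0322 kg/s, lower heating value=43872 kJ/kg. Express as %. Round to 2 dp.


eta_BTE = (BP / (mf * LHV)) * 100
Denominator = 0.0322 * 43872 = 1412.6784 kW
eta_BTE = (554 / 1412.6784) * 100 = 39.22%


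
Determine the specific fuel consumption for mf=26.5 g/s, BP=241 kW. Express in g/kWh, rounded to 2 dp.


SFC = (mf / BP) * 3600
Rate = 26.5 / 241 = 0.109959 g/(s*kW)
SFC = 0.109959 * 3600 = 395.85 g/kWh


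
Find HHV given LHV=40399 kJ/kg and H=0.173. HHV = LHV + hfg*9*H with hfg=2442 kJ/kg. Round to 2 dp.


HHV = LHV + hfg * 9 * H
Water addition = 2442 * 9 * 0.173 = 3802.194 kJ/kg
HHV = 40399 + 3802.194 = 44201.19 kJ/kg


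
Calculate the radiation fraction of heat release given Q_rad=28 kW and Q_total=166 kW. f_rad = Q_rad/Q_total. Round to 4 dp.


f_rad = Q_rad / Q_total
f_rad = 28 / 166 = 0.1687


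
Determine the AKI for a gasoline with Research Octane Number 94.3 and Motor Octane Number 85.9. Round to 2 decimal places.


AKI = (RON + MON) / 2
AKI = (94.3 + 85.9) / 2
AKI = 180.2 / 2 = 90.10


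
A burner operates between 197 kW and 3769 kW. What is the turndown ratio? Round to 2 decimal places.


TDR = Q_max / Q_min
TDR = 3769 / 197 = 19.13


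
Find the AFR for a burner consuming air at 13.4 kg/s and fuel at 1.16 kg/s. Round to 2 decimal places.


AFR = m_air / m_fuel
AFR = 13.4 / 1.16 = 11.55


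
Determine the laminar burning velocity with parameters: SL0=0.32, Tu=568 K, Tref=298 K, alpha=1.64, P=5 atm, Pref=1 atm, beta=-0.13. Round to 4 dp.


SL = SL0 * (Tu/Tref)^alpha * (P/Pref)^beta
T ratio = 568/298 = 1.90604027
(T ratio)^alpha = 1.90604027^1.64 = 2.880160
(P/Pref)^beta = 5^(-0.13) = 0.811211
SL = 0.32 * 2.880160 * 0.811211 = 0.7477 m/s


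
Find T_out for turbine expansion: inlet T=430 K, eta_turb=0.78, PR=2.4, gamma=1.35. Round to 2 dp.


T_out = T_in * (1 - eta * (1 - PR^(-(gamma-1)/gamma)))
Exponent = -(1.35-1)/1.35 = -0.25925926
PR^exp = 2.4^(-0.25925926) = 0.79694200
Factor = 1 - 0.78*(1 - 0.79694200) = 0.84161476
T_out = 430 * 0.84161476 = 361.89 K


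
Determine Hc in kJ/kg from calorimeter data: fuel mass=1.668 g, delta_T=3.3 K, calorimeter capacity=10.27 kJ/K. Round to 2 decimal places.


Hc = C_cal * delta_T / m_fuel
Q_released = 10.27 * 3.3 = 33.8910 kJ
m_fuel = 1.668 g = 1.668/1000 kg = 0.001668 kg
Hc = 33.8910 / 0.001668 = 20318.35 kJ/kg


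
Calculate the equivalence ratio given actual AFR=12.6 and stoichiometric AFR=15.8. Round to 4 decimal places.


phi = AFR_stoich / AFR_actual
phi = 15.8 / 12.6 = 1.2540


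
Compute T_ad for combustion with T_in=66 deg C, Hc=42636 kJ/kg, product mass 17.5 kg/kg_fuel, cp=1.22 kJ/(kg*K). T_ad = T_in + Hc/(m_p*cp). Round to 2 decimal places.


T_ad = T_in + Hc / (m_p * cp)
Denominator = 17.5 * 1.22 = 21.3500
Temperature rise = 42636 / 21.3500 = 1997.00 K
T_ad = 66 + 1997.00 = 2063.00 deg C


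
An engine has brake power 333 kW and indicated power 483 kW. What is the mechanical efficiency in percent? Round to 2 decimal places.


eta_mech = (BP / IP) * 100
Ratio = 333 / 483 = 0.6894
eta_mech = 0.6894 * 100 = 68.94%


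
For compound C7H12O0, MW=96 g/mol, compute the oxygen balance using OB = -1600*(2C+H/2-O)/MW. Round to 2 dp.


OB = -1600 * (2C + H/2 - O) / MW
Inner = 2*7 + 12/2 - 0 = 20.00
OB = -1600 * 20.00 / 96 = -333.33%


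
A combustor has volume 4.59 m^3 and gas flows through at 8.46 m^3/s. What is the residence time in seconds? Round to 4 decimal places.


tau = V / Q_flow
tau = 4.59 / 8.46 = 0.5426 s


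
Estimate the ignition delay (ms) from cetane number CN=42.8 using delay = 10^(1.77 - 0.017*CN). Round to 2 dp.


delay = 10^(1.77 - 0.017*CN)
Exponent = 1.77 - 0.017*42.8 = 1.0424
delay = 10^1.0424 = 11.03 ms


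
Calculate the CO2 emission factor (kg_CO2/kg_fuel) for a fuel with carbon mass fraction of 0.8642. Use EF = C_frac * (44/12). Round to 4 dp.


EF = C_frac * (M_CO2 / M_C)
EF = 0.8642 * (44/12)
EF = 0.8642 * 3.666667 = 3.1687 kg_CO2/kg_fuel


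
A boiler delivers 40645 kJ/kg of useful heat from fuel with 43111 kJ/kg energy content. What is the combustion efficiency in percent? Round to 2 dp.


Efficiency = (Q_useful / Q_fuel) * 100
Efficiency = (40645 / 43111) * 100
Efficiency = 0.9428 * 100 = 94.28%


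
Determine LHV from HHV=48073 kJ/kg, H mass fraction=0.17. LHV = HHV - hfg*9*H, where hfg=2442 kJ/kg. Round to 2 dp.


LHV = HHV - hfg * 9 * H
Water correction = 2442 * 9 * 0.17 = 3736.260 kJ/kg
LHV = 48073 - 3736.260 = 44336.74 kJ/kg


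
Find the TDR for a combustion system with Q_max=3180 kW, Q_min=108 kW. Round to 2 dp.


TDR = Q_max / Q_min
TDR = 3180 / 108 = 29.44


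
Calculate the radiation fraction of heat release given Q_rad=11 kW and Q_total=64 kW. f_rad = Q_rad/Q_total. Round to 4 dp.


f_rad = Q_rad / Q_total
f_rad = 11 / 64 = 0.1719


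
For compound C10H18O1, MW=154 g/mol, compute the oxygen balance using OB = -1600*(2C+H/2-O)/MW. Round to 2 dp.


OB = -1600 * (2C + H/2 - O) / MW
Inner = 2*10 + 18/2 - 1 = 28.00
OB = -1600 * 28.00 / 154 = -290.91%


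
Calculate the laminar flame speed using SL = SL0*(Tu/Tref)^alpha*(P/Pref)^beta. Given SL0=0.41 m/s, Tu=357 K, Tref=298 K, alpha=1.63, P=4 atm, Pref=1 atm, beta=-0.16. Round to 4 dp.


SL = SL0 * (Tu/Tref)^alpha * (P/Pref)^beta
T ratio = 357/298 = 1.19798658
(T ratio)^alpha = 1.19798658^1.63 = 1.342384
(P/Pref)^beta = 4^(-0.16) = 0.801070
SL = 0.41 * 1.342384 * 0.801070 = 0.4409 m/s


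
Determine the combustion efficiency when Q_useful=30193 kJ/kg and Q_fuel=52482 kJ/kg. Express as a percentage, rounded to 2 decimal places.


Efficiency = (Q_useful / Q_fuel) * 100
Efficiency = (30193 / 52482) * 100
Efficiency = 0.5753 * 100 = 57.53%


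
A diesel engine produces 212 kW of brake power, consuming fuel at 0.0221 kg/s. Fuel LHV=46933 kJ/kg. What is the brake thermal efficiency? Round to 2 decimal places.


eta_BTE = (BP / (mf * LHV)) * 100
Denominator = 0.0221 * 46933 = 1037.2193 kW
eta_BTE = (212 / 1037.2193) * 100 = 20.44%


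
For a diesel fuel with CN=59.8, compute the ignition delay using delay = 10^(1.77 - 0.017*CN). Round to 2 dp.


delay = 10^(1.77 - 0.017*CN)
Exponent = 1.77 - 0.017*59.8 = 0.7534
delay = 10^0.7534 = 5.67 ms


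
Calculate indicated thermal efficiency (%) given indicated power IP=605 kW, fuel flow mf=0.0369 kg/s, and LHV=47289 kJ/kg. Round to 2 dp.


eta_ith = (IP / (mf * LHV)) * 100
Denominator = 0.0369 * 47289 = 1744.9641 kW
eta_ith = (605 / 1744.9641) * 100 = 34.67%


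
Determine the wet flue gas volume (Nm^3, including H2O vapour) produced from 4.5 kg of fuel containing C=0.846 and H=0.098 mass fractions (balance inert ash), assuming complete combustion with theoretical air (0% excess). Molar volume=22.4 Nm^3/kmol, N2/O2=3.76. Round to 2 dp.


Per kg fuel: CO2 = (C/12 kmol)*22.4 = (0.846/12)*22.4 = 1.57920 Nm^3
Per kg fuel: H2O = (H/2 kmol)*22.4 = (0.098/2)*22.4 = 1.09760 Nm^3
O2 needed per kg fuel = C/12 + H/4 = 0.846/12 + 0.098/4 = 0.09500000 kmol
Per kg fuel: N2 = O2*3.76*22.4 = 0.09500000*3.76*22.4 = 8.00128 Nm^3
Total per kg = 1.57920 + 1.09760 + 8.00128 = 10.67808 Nm^3
Total = 10.67808 * 4.5 = 48.05 Nm^3


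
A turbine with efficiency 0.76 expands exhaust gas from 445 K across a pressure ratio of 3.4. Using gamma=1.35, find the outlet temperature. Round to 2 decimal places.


T_out = T_in * (1 - eta * (1 - PR^(-(gamma-1)/gamma)))
Exponent = -(1.35-1)/1.35 = -0.25925926
PR^exp = 3.4^(-0.25925926) = 0.72813041
Factor = 1 - 0.76*(1 - 0.72813041) = 0.79337911
T_out = 445 * 0.79337911 = 353.05 K


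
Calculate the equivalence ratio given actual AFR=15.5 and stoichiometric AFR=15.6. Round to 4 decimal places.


phi = AFR_stoich / AFR_actual
phi = 15.6 / 15.5 = 1.0065


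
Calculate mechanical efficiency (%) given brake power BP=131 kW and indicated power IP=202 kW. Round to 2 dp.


eta_mech = (BP / IP) * 100
Ratio = 131 / 202 = 0.6485
eta_mech = 0.6485 * 100 = 64.85%


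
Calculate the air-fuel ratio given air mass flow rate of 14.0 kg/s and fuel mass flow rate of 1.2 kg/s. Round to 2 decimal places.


AFR = m_air / m_fuel
AFR = 14.0 / 1.2 = 11.67


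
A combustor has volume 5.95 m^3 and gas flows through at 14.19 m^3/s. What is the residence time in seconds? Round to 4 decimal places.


tau = V / Q_flow
tau = 5.95 / 14.19 = 0.4193 s


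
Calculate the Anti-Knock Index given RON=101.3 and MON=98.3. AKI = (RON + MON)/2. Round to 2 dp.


AKI = (RON + MON) / 2
AKI = (101.3 + 98.3) / 2
AKI = 199.6 / 2 = 99.80


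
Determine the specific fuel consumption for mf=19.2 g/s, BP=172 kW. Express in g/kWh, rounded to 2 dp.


SFC = (mf / BP) * 3600
Rate = 19.2 / 172 = 0.111628 g/(s*kW)
SFC = 0.111628 * 3600 = 401.86 g/kWh


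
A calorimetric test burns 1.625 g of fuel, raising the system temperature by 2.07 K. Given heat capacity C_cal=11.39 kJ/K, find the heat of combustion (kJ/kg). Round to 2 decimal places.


Hc = C_cal * delta_T / m_fuel
Q_released = 11.39 * 2.07 = 23.5773 kJ
m_fuel = 1.625 g = 1.625/1000 kg = 0.001625 kg
Hc = 23.5773 / 0.001625 = 14509.11 kJ/kg


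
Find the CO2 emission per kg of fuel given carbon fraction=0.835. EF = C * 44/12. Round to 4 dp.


EF = C_frac * (M_CO2 / M_C)
EF = 0.835 * (44/12)
EF = 0.835 * 3.666667 = 3.0617 kg_CO2/kg_fuel


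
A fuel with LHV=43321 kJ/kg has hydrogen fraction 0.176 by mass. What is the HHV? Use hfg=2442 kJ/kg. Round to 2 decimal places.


HHV = LHV + hfg * 9 * H
Water addition = 2442 * 9 * 0.176 = 3868.128 kJ/kg
HHV = 43321 + 3868.128 = 47189.13 kJ/kg


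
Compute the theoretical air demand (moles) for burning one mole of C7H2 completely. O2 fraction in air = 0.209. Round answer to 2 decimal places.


Balanced combustion: C7H2 + 7.5 O2 -> 7 CO2 + 1 H2O
O2 needed = C + H/4 = 7 + 2/4 = 7.50 moles
Air moles = O2 / 0.209 = 7.50 / 0.209 = 35.89 moles air


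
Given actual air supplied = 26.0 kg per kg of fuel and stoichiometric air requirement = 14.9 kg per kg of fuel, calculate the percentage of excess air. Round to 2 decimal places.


Excess air = actual - stoichiometric = 26.0 - 14.9 = 11.10 kg/kg fuel
Excess air % = (excess / stoich) * 100 = (11.10 / 14.9) * 100 = 74.50%


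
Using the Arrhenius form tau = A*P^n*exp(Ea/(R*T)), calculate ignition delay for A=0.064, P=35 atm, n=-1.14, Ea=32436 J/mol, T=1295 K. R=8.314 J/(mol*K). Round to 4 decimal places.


tau = A * P^n * exp(Ea/(R*T))
P^n = 35^(-1.14) = 0.01736850
Ea/(R*T) = 32436/(8.314*1295) = 3.012642
exp(Ea/(R*T)) = 20.341067
tau = 0.064 * 0.01736850 * 20.341067 = 0.0226 ms


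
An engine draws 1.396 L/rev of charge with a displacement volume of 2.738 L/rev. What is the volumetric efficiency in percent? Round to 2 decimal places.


eta_v = (V_actual / V_disp) * 100
Ratio = 1.396 / 2.738 = 0.5099
eta_v = 0.5099 * 100 = 50.99%


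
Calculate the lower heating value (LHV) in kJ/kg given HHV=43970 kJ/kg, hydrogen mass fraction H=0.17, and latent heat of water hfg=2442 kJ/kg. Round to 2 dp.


LHV = HHV - hfg * 9 * H
Water correction = 2442 * 9 * 0.17 = 3736.260 kJ/kg
LHV = 43970 - 3736.260 = 40233.74 kJ/kg


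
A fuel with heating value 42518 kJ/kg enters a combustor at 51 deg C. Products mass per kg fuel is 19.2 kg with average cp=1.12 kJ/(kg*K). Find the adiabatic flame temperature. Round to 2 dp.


T_ad = T_in + Hc / (m_p * cp)
Denominator = 19.2 * 1.12 = 21.5040
Temperature rise = 42518 / 21.5040 = 1977.21 K
T_ad = 51 + 1977.21 = 2028.21 deg C


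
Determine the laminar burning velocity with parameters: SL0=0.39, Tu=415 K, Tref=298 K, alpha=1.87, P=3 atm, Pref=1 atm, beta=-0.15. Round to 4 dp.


SL = SL0 * (Tu/Tref)^alpha * (P/Pref)^beta
T ratio = 415/298 = 1.39261745
(T ratio)^alpha = 1.39261745^1.87 = 1.857657
(P/Pref)^beta = 3^(-0.15) = 0.848070
SL = 0.39 * 1.857657 * 0.848070 = 0.6144 m/s


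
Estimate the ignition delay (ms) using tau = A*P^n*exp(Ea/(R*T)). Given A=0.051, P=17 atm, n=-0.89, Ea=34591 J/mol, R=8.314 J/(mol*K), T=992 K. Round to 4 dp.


tau = A * P^n * exp(Ea/(R*T))
P^n = 17^(-0.89) = 0.08033420
Ea/(R*T) = 34591/(8.314*992) = 4.194126
exp(Ea/(R*T)) = 66.295733
tau = 0.051 * 0.08033420 * 66.295733 = 0.2716 ms


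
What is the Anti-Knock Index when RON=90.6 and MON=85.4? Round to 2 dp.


AKI = (RON + MON) / 2
AKI = (90.6 + 85.4) / 2
AKI = 176.0 / 2 = 88.00


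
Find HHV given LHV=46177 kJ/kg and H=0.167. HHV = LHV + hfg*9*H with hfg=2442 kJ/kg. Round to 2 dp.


HHV = LHV + hfg * 9 * H
Water addition = 2442 * 9 * 0.167 = 3670.326 kJ/kg
HHV = 46177 + 3670.326 = 49847.33 kJ/kg


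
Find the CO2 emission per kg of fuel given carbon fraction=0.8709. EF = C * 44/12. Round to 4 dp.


EF = C_frac * (M_CO2 / M_C)
EF = 0.8709 * (44/12)
EF = 0.8709 * 3.666667 = 3.1933 kg_CO2/kg_fuel


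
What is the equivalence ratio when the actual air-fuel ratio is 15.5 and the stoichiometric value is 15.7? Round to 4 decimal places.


phi = AFR_stoich / AFR_actual
phi = 15.7 / 15.5 = 1.0129


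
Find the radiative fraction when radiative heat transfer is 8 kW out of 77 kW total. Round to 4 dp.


f_rad = Q_rad / Q_total
f_rad = 8 / 77 = 0.1039


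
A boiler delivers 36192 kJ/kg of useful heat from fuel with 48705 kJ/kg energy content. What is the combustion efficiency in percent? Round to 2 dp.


Efficiency = (Q_useful / Q_fuel) * 100
Efficiency = (36192 / 48705) * 100
Efficiency = 0.7431 * 100 = 74.31%


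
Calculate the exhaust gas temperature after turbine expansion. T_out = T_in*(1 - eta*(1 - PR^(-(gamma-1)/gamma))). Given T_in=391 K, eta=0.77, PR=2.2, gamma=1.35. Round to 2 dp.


T_out = T_in * (1 - eta * (1 - PR^(-(gamma-1)/gamma)))
Exponent = -(1.35-1)/1.35 = -0.25925926
PR^exp = 2.2^(-0.25925926) = 0.81512413
Factor = 1 - 0.77*(1 - 0.81512413) = 0.85764558
T_out = 391 * 0.85764558 = 335.34 K


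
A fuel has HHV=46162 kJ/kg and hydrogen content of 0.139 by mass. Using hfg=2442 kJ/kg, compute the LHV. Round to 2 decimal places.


LHV = HHV - hfg * 9 * H
Water correction = 2442 * 9 * 0.139 = 3054.942 kJ/kg
LHV = 46162 - 3054.942 = 43107.06 kJ/kg


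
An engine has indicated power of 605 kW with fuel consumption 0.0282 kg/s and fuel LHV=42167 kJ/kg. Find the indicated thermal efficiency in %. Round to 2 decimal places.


eta_ith = (IP / (mf * LHV)) * 100
Denominator = 0.0282 * 42167 = 1189.1094 kW
eta_ith = (605 / 1189.1094) * 100 = 50.88%


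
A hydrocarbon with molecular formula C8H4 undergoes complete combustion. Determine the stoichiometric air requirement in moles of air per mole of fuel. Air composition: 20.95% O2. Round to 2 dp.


Balanced combustion: C8H4 + 9 O2 -> 8 CO2 + 2 H2O
O2 needed = C + H/4 = 8 + 4/4 = 9.00 moles
Air moles = O2 / 0.2095 = 9.00 / 0.2095 = 42.96 moles air


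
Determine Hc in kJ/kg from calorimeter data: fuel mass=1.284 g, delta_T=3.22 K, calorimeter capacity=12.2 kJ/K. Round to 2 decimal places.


Hc = C_cal * delta_T / m_fuel
Q_released = 12.2 * 3.22 = 39.2840 kJ
m_fuel = 1.284 g = 1.284/1000 kg = 0.001284 kg
Hc = 39.2840 / 0.001284 = 30595.02 kJ/kg


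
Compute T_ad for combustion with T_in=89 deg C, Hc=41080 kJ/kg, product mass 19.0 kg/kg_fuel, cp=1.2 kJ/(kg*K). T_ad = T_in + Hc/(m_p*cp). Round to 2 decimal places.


T_ad = T_in + Hc / (m_p * cp)
Denominator = 19.0 * 1.2 = 22.8000
Temperature rise = 41080 / 22.8000 = 1801.75 K
T_ad = 89 + 1801.75 = 1890.75 deg C


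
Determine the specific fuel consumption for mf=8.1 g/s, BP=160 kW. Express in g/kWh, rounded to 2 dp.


SFC = (mf / BP) * 3600
Rate = 8.1 / 160 = 0.050625 g/(s*kW)
SFC = 0.050625 * 3600 = 182.25 g/kWh


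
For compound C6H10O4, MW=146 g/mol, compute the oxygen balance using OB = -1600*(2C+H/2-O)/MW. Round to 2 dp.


OB = -1600 * (2C + H/2 - O) / MW
Inner = 2*6 + 10/2 - 4 = 13.00
OB = -1600 * 13.00 / 146 = -142.47%


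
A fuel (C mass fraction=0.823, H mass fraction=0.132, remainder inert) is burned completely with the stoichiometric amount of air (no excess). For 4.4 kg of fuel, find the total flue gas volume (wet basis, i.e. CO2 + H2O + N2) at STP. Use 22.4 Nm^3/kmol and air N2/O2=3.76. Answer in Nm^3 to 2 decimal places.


Per kg fuel: CO2 = (C/12 kmol)*22.4 = (0.823/12)*22.4 = 1.53627 Nm^3
Per kg fuel: H2O = (H/2 kmol)*22.4 = (0.132/2)*22.4 = 1.47840 Nm^3
O2 needed per kg fuel = C/12 + H/4 = 0.823/12 + 0.132/4 = 0.10158333 kmol
Per kg fuel: N2 = O2*3.76*22.4 = 0.10158333*3.76*22.4 = 8.55575 Nm^3
Total per kg = 1.53627 + 1.47840 + 8.55575 = 11.57042 Nm^3
Total = 11.57042 * 4.4 = 50.91 Nm^3


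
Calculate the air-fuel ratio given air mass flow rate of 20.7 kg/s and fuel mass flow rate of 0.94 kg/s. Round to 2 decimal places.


AFR = m_air / m_fuel
AFR = 20.7 / 0.94 = 22.02


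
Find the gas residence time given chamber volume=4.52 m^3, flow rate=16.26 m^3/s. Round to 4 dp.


tau = V / Q_flow
tau = 4.52 / 16.26 = 0.2780 s


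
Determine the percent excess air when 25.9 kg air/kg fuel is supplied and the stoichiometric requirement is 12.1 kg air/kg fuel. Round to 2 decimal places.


Excess air = actual - stoichiometric = 25.9 - 12.1 = 13.80 kg/kg fuel
Excess air % = (excess / stoich) * 100 = (13.80 / 12.1) * 100 = 114.05%


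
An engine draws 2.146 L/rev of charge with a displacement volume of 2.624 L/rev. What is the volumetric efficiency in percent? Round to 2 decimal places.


eta_v = (V_actual / V_disp) * 100
Ratio = 2.146 / 2.624 = 0.8178
eta_v = 0.8178 * 100 = 81.78%


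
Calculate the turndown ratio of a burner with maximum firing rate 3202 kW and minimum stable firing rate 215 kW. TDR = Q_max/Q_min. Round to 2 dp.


TDR = Q_max / Q_min
TDR = 3202 / 215 = 14.89


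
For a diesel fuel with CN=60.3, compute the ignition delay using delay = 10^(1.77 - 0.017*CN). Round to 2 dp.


delay = 10^(1.77 - 0.017*CN)
Exponent = 1.77 - 0.017*60.3 = 0.7449
delay = 10^0.7449 = 5.56 ms


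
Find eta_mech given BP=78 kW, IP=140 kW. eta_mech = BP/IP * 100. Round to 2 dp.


eta_mech = (BP / IP) * 100
Ratio = 78 / 140 = 0.5571
eta_mech = 0.5571 * 100 = 55.71%


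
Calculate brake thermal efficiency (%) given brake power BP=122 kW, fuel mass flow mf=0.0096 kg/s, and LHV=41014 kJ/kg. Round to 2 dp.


eta_BTE = (BP / (mf * LHV)) * 100
Denominator = 0.0096 * 41014 = 393.7344 kW
eta_BTE = (122 / 393.7344) * 100 = 30.99%


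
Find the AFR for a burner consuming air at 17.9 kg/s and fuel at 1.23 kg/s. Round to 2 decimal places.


AFR = m_air / m_fuel
AFR = 17.9 / 1.23 = 14.55


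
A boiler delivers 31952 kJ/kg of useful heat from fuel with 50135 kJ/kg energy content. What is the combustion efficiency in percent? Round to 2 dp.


Efficiency = (Q_useful / Q_fuel) * 100
Efficiency = (31952 / 50135) * 100
Efficiency = 0.6373 * 100 = 63.73%


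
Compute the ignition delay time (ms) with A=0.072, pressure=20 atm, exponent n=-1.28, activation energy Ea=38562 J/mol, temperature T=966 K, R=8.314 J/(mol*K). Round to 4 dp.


tau = A * P^n * exp(Ea/(R*T))
P^n = 20^(-1.28) = 0.02161134
Ea/(R*T) = 38562/(8.314*966) = 4.801450
exp(Ea/(R*T)) = 121.686726
tau = 0.072 * 0.02161134 * 121.686726 = 0.1893 ms


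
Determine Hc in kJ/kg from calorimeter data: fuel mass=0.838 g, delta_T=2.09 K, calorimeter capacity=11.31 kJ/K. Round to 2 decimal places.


Hc = C_cal * delta_T / m_fuel
Q_released = 11.31 * 2.09 = 23.6379 kJ
m_fuel = 0.838 g = 0.838/1000 kg = 0.000838 kg
Hc = 23.6379 / 0.000838 = 28207.52 kJ/kg


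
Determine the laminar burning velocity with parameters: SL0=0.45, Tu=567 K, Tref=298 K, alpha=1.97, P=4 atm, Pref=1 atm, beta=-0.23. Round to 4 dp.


SL = SL0 * (Tu/Tref)^alpha * (P/Pref)^beta
T ratio = 567/298 = 1.90268456
(T ratio)^alpha = 1.90268456^1.97 = 3.551016
(P/Pref)^beta = 4^(-0.23) = 0.726986
SL = 0.45 * 3.551016 * 0.726986 = 1.1617 m/s


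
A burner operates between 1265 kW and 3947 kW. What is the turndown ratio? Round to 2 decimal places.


TDR = Q_max / Q_min
TDR = 3947 / 1265 = 3.12


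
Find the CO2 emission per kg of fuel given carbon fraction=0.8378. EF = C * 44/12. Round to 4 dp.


EF = C_frac * (M_CO2 / M_C)
EF = 0.8378 * (44/12)
EF = 0.8378 * 3.666667 = 3.0719 kg_CO2/kg_fuel


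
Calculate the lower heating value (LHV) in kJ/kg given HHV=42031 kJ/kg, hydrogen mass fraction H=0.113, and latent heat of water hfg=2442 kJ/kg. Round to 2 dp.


LHV = HHV - hfg * 9 * H
Water correction = 2442 * 9 * 0.113 = 2483.514 kJ/kg
LHV = 42031 - 2483.514 = 39547.49 kJ/kg


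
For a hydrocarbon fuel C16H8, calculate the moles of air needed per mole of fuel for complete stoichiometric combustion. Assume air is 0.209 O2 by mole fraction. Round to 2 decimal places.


Balanced combustion: C16H8 + 18 O2 -> 16 CO2 + 4 H2O
O2 needed = C + H/4 = 16 + 8/4 = 18.00 moles
Air moles = O2 / 0.209 = 18.00 / 0.209 = 86.12 moles air


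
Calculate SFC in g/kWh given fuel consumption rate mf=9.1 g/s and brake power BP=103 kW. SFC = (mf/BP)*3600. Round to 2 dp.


SFC = (mf / BP) * 3600
Rate = 9.1 / 103 = 0.088350 g/(s*kW)
SFC = 0.088350 * 3600 = 318.06 g/kWh


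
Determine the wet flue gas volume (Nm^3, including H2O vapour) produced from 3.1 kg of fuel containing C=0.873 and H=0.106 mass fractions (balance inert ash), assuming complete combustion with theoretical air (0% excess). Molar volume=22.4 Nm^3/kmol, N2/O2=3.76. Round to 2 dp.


Per kg fuel: CO2 = (C/12 kmol)*22.4 = (0.873/12)*22.4 = 1.62960 Nm^3
Per kg fuel: H2O = (H/2 kmol)*22.4 = (0.106/2)*22.4 = 1.18720 Nm^3
O2 needed per kg fuel = C/12 + H/4 = 0.873/12 + 0.106/4 = 0.09925000 kmol
Per kg fuel: N2 = O2*3.76*22.4 = 0.09925000*3.76*22.4 = 8.35923 Nm^3
Total per kg = 1.62960 + 1.18720 + 8.35923 = 11.17603 Nm^3
Total = 11.17603 * 3.1 = 34.65 Nm^3


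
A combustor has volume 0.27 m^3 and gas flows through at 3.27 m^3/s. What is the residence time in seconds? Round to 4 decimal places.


tau = V / Q_flow
tau = 0.27 / 3.27 = 0.0826 s


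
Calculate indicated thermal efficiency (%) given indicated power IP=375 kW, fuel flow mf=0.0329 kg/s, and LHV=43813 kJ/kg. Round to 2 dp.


eta_ith = (IP / (mf * LHV)) * 100
Denominator = 0.0329 * 43813 = 1441.4477 kW
eta_ith = (375 / 1441.4477) * 100 = 26.02%


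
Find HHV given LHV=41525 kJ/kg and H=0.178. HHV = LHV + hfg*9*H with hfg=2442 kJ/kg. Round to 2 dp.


HHV = LHV + hfg * 9 * H
Water addition = 2442 * 9 * 0.178 = 3912.084 kJ/kg
HHV = 41525 + 3912.084 = 45437.08 kJ/kg


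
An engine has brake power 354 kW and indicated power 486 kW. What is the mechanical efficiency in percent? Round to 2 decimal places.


eta_mech = (BP / IP) * 100
Ratio = 354 / 486 = 0.7284
eta_mech = 0.7284 * 100 = 72.84%


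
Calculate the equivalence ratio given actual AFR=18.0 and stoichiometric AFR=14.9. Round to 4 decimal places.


phi = AFR_stoich / AFR_actual
phi = 14.9 / 18.0 = 0.8278


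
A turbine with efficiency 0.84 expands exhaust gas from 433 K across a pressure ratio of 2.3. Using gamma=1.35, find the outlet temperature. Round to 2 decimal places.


T_out = T_in * (1 - eta * (1 - PR^(-(gamma-1)/gamma)))
Exponent = -(1.35-1)/1.35 = -0.25925926
PR^exp = 2.3^(-0.25925926) = 0.80578413
Factor = 1 - 0.84*(1 - 0.80578413) = 0.83685867
T_out = 433 * 0.83685867 = 362.36 K


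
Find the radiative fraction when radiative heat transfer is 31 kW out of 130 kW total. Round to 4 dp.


f_rad = Q_rad / Q_total
f_rad = 31 / 130 = 0.2385


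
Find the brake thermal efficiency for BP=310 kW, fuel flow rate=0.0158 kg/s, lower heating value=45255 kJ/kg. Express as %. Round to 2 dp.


eta_BTE = (BP / (mf * LHV)) * 100
Denominator = 0.0158 * 45255 = 715.0290 kW
eta_BTE = (310 / 715.0290) * 100 = 43.35%


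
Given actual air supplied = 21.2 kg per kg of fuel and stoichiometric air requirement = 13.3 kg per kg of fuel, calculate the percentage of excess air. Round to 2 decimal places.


Excess air = actual - stoichiometric = 21.2 - 13.3 = 7.90 kg/kg fuel
Excess air % = (excess / stoich) * 100 = (7.90 / 13.3) * 100 = 59.40%


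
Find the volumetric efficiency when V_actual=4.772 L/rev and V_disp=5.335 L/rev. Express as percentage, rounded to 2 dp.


eta_v = (V_actual / V_disp) * 100
Ratio = 4.772 / 5.335 = 0.8945
eta_v = 0.8945 * 100 = 89.45%


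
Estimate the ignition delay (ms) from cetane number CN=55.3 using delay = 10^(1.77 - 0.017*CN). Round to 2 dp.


delay = 10^(1.77 - 0.017*CN)
Exponent = 1.77 - 0.017*55.3 = 0.8299
delay = 10^0.8299 = 6.76 ms


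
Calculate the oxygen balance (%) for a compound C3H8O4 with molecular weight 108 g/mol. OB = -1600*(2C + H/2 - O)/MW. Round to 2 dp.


OB = -1600 * (2C + H/2 - O) / MW
Inner = 2*3 + 8/2 - 4 = 6.00
OB = -1600 * 6.00 / 108 = -88.89%


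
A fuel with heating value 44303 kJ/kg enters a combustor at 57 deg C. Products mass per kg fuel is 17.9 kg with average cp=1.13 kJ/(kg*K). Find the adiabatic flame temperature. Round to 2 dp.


T_ad = T_in + Hc / (m_p * cp)
Denominator = 17.9 * 1.13 = 20.2270
Temperature rise = 44303 / 20.2270 = 2190.29 K
T_ad = 57 + 2190.29 = 2247.29 deg C


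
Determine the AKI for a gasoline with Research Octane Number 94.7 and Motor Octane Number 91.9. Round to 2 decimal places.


AKI = (RON + MON) / 2
AKI = (94.7 + 91.9) / 2
AKI = 186.6 / 2 = 93.30


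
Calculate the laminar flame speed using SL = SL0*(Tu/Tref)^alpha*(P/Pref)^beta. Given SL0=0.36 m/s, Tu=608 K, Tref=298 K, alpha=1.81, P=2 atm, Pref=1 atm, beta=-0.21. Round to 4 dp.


SL = SL0 * (Tu/Tref)^alpha * (P/Pref)^beta
T ratio = 608/298 = 2.04026846
(T ratio)^alpha = 2.04026846^1.81 = 3.635248
(P/Pref)^beta = 2^(-0.21) = 0.864537
SL = 0.36 * 3.635248 * 0.864537 = 1.1314 m/s


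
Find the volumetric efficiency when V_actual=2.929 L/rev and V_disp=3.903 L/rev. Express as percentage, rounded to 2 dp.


eta_v = (V_actual / V_disp) * 100
Ratio = 2.929 / 3.903 = 0.7504
eta_v = 0.7504 * 100 = 75.04%


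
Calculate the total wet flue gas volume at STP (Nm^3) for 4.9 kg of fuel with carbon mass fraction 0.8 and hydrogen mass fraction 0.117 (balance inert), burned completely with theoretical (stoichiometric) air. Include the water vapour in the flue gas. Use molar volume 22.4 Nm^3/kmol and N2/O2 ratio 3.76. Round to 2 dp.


Per kg fuel: CO2 = (C/12 kmol)*22.4 = (0.8/12)*22.4 = 1.49333 Nm^3
Per kg fuel: H2O = (H/2 kmol)*22.4 = (0.117/2)*22.4 = 1.31040 Nm^3
O2 needed per kg fuel = C/12 + H/4 = 0.8/12 + 0.117/4 = 0.09591667 kmol
Per kg fuel: N2 = O2*3.76*22.4 = 0.09591667*3.76*22.4 = 8.07849 Nm^3
Total per kg = 1.49333 + 1.31040 + 8.07849 = 10.88222 Nm^3
Total = 10.88222 * 4.9 = 53.32 Nm^3


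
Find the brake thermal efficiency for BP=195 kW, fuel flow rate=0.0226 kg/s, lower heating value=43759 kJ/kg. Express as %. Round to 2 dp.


eta_BTE = (BP / (mf * LHV)) * 100
Denominator = 0.0226 * 43759 = 988.9534 kW
eta_BTE = (195 / 988.9534) * 100 = 19.72%


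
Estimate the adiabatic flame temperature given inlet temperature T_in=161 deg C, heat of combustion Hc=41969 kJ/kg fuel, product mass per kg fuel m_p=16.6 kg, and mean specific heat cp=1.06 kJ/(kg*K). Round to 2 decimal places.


T_ad = T_in + Hc / (m_p * cp)
Denominator = 16.6 * 1.06 = 17.5960
Temperature rise = 41969 / 17.5960 = 2385.14 K
T_ad = 161 + 2385.14 = 2546.14 deg C


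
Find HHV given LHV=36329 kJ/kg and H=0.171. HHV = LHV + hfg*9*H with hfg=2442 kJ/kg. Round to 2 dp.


HHV = LHV + hfg * 9 * H
Water addition = 2442 * 9 * 0.171 = 3758.238 kJ/kg
HHV = 36329 + 3758.238 = 40087.24 kJ/kg


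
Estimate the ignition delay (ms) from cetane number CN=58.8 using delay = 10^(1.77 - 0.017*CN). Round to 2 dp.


delay = 10^(1.77 - 0.017*CN)
Exponent = 1.77 - 0.017*58.8 = 0.7704
delay = 10^0.7704 = 5.89 ms


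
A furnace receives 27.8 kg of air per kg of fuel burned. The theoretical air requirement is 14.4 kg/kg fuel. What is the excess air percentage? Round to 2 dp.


Excess air = actual - stoichiometric = 27.8 - 14.4 = 13.40 kg/kg fuel
Excess air % = (excess / stoich) * 100 = (13.40 / 14.4) * 100 = 93.06%


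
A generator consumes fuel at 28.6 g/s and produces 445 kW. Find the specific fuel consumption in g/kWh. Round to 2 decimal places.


SFC = (mf / BP) * 3600
Rate = 28.6 / 445 = 0.064270 g/(s*kW)
SFC = 0.064270 * 3600 = 231.37 g/kWh


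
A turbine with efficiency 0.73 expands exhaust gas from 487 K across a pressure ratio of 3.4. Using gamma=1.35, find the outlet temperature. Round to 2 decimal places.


T_out = T_in * (1 - eta * (1 - PR^(-(gamma-1)/gamma)))
Exponent = -(1.35-1)/1.35 = -0.25925926
PR^exp = 3.4^(-0.25925926) = 0.72813041
Factor = 1 - 0.73*(1 - 0.72813041) = 0.80153520
T_out = 487 * 0.80153520 = 390.35 K


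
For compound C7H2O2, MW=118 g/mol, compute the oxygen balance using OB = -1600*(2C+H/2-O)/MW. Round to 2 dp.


OB = -1600 * (2C + H/2 - O) / MW
Inner = 2*7 + 2/2 - 2 = 13.00
OB = -1600 * 13.00 / 118 = -176.27%


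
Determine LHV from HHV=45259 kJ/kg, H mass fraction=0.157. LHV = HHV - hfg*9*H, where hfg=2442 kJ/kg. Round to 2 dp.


LHV = HHV - hfg * 9 * H
Water correction = 2442 * 9 * 0.157 = 3450.546 kJ/kg
LHV = 45259 - 3450.546 = 41808.45 kJ/kg


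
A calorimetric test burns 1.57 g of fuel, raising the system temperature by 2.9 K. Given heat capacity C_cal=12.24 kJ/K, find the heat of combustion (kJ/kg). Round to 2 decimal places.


Hc = C_cal * delta_T / m_fuel
Q_released = 12.24 * 2.9 = 35.4960 kJ
m_fuel = 1.57 g = 1.57/1000 kg = 0.001570 kg
Hc = 35.4960 / 0.001570 = 22608.92 kJ/kg
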